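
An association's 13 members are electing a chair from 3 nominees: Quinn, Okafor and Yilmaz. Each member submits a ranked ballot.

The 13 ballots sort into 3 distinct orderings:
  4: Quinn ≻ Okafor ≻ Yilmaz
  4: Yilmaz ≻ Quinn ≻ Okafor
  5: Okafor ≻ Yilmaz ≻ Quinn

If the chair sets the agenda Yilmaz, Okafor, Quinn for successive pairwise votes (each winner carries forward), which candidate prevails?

Quinn

Round 1: Yilmaz vs Okafor — 4–9, Okafor advances.
Round 2: Okafor vs Quinn — 5–8, Quinn advances.
The agenda winner is Quinn.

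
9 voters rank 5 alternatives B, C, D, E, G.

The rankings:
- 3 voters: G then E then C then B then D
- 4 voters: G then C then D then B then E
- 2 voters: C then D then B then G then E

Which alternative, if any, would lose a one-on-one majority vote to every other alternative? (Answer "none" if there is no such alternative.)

Pairwise majorities:
B vs C: B preferred on 0 ballots; C wins 9–0.
B–D: D 6–3.
B vs E: B, 6–3.
B vs G: G wins 7–2.
C vs D: C wins 9–0.
C vs E: 4+2 = 6 for C, 3 for E — C by 6–3.
C–G: G 7–2.
D–E: D 6–3.
D vs G: 2 to 7, G.
E vs G: G, 9–0.
E is beaten in every head-to-head and is the Condorcet loser.

E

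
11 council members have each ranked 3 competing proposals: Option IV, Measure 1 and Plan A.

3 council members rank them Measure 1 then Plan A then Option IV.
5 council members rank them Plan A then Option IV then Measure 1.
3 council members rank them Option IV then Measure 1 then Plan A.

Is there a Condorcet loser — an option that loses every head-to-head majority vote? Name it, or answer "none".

Pairwise majorities:
Option IV–Measure 1: Option IV 8–3.
Option IV vs Plan A: Option IV preferred on 3 ballots; Plan A wins 8–3.
Measure 1 vs Plan A: 3+3 = 6 for Measure 1, 5 for Plan A — Measure 1 by 6–5.
Every option wins at least one matchup (Option IV beats Measure 1; Measure 1 beats Plan A; Plan A beats Option IV), so there is no Condorcet loser.

none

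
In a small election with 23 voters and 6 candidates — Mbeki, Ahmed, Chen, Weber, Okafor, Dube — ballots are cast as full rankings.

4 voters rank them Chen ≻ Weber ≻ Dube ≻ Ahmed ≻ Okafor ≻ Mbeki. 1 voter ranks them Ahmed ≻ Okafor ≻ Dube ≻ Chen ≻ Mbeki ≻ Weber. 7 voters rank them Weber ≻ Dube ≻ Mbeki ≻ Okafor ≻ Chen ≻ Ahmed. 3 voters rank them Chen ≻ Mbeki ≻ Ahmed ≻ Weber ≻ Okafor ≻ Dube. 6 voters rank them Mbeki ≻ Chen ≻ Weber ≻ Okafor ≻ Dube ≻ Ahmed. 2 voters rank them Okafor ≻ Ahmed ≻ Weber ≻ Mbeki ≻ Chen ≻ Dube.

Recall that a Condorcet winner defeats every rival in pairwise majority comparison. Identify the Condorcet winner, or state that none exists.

none

Check each pair by majority over 23 ballots:
Mbeki vs Ahmed: 16 to 7, Mbeki.
Mbeki vs Chen: 7+6+2 = 15 for Mbeki, 8 for Chen — Mbeki by 15–8.
Mbeki vs Weber: Mbeki preferred on 1+3+6 = 10 ballots; Weber wins 13–10.
Mbeki vs Okafor: 16 to 7, Mbeki.
Mbeki vs Dube: 3+6+2 = 11 for Mbeki, 12 for Dube — Dube by 12–11.
Ahmed vs Chen: 3 to 20, Chen.
Ahmed vs Weber: 6 to 17, Weber.
Ahmed vs Okafor: 8 to 15, Okafor.
Ahmed vs Dube: 6 to 17, Dube.
Chen vs Weber: 4+1+3+6 = 14 for Chen, 9 for Weber — Chen by 14–9.
Chen vs Okafor: Chen is ranked higher on 4+3+6 = 13 ballots, Okafor on 10. Chen wins 13–10.
Chen vs Dube: 4+3+6+2 = 15 for Chen, 8 for Dube — Chen by 15–8.
Weber vs Okafor: Weber is ranked higher on 4+7+3+6 = 20 ballots, Okafor on 3. Weber wins 20–3.
Weber vs Dube: 22 to 1, Weber.
Okafor vs Dube: 12 to 11, Okafor.
No candidate is unbeaten: Mbeki loses to Weber; Ahmed loses to Mbeki; Chen loses to Mbeki; Weber loses to Chen; Okafor loses to Mbeki; Dube loses to Chen. In particular Mbeki beats Chen beats Weber beats Mbeki is a majority cycle — no Condorcet winner exists.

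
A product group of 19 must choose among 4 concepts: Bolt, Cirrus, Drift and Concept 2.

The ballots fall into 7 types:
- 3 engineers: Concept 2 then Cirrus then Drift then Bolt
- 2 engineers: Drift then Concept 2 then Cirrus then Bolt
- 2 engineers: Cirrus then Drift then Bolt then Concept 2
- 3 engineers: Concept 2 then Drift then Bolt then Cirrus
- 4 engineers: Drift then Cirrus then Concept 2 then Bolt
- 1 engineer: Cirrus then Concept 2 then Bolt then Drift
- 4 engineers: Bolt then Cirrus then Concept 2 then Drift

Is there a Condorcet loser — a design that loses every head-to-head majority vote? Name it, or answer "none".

Bolt

Pairwise majorities:
Bolt vs Cirrus: Cirrus wins 12–7.
Bolt–Drift: Drift 14–5.
Bolt vs Concept 2: Concept 2, 13–6.
Cirrus vs Drift: Cirrus, 10–9.
Cirrus vs Concept 2: Cirrus is ranked higher on 2+4+1+4 = 11 ballots, Concept 2 on 8. Cirrus wins 11–8.
Drift vs Concept 2: Drift is ranked higher on 2+2+4 = 8 ballots, Concept 2 on 11. Concept 2 wins 11–8.
Bolt loses to every other design — it is the Condorcet loser.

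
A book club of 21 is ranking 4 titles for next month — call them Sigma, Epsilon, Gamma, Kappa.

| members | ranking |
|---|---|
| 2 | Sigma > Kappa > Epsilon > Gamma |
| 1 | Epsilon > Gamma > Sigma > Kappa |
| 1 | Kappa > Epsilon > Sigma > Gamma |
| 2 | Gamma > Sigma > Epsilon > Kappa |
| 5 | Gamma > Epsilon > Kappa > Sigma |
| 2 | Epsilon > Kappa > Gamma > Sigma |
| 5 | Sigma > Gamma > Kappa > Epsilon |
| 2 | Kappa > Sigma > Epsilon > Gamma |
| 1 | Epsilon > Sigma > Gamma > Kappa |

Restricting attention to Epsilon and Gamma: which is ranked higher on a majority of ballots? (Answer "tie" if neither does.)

Ballots ranking Epsilon above Gamma: 2 + 1 + 1 + 2 + 2 + 1 = 9.
Ballots ranking Gamma above Epsilon: 21 − 9 = 12.
Gamma wins the head-to-head 12–9.

Gamma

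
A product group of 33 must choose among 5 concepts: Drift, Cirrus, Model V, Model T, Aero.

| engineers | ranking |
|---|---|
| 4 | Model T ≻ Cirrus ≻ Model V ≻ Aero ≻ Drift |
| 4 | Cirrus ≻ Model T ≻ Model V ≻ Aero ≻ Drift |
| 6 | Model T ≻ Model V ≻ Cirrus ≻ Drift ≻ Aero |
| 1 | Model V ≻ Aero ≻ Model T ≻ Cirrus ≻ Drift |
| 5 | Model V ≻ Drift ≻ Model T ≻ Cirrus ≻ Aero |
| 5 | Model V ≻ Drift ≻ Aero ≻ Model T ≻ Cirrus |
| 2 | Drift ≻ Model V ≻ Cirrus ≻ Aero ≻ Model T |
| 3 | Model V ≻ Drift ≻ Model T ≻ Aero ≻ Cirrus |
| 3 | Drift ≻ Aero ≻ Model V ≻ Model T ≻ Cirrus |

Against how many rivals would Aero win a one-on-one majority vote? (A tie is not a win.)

Aero against each rival (33 engineers):
Aero–Drift: Drift 24–9.
Aero vs Cirrus: Aero preferred on 1+5+3+3 = 12 ballots; Cirrus wins 21–12.
Aero vs Model V: Model V wins 30–3.
Aero vs Model T: Model T wins 22–11.
Aero beats no one; loses to Drift, Cirrus, Model V, Model T — 0 pairwise wins.

0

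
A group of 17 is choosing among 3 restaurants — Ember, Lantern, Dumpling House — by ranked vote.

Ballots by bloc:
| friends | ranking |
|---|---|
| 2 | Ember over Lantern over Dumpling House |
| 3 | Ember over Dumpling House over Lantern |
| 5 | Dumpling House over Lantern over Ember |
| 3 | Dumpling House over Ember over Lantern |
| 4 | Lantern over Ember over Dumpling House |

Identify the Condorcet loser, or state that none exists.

Pairwise majorities:
Ember vs Lantern: Lantern, 9–8.
Ember vs Dumpling House: 9 to 8, Ember.
Lantern vs Dumpling House: 2+4 = 6 for Lantern, 11 for Dumpling House — Dumpling House by 11–6.
No restaurant is winless: Ember beats Dumpling House; Lantern beats Ember; Dumpling House beats Lantern. There is no Condorcet loser.

none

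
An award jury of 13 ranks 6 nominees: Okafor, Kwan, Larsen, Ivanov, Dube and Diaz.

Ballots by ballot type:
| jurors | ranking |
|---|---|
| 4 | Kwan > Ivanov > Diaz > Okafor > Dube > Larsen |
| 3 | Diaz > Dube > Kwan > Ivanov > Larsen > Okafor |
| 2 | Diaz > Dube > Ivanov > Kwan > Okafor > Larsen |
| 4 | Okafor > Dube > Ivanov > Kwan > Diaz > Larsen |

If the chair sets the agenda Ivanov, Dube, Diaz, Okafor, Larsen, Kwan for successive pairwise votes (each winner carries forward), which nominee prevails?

Kwan

Round 1: Ivanov vs Dube — 4–9, Dube advances.
Round 2: Dube vs Diaz — 4–9, Diaz advances.
Round 3: Diaz vs Okafor — 9–4, Diaz advances.
Round 4: Diaz vs Larsen — 13–0, Diaz advances.
Round 5: Diaz vs Kwan — 5–8, Kwan advances.
Kwan survives the agenda.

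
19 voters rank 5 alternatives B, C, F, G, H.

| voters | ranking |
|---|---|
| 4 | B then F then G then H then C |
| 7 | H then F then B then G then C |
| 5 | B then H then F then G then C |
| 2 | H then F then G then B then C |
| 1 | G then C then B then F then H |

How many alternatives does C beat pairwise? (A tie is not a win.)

C against each rival (19 voters):
C vs B: B wins 18–1.
C–F: F 18–1.
C–G: G 19–0.
C vs H: C preferred on 1 ballot; H wins 18–1.
C beats no one; loses to B, F, G, H — 0 pairwise wins.

0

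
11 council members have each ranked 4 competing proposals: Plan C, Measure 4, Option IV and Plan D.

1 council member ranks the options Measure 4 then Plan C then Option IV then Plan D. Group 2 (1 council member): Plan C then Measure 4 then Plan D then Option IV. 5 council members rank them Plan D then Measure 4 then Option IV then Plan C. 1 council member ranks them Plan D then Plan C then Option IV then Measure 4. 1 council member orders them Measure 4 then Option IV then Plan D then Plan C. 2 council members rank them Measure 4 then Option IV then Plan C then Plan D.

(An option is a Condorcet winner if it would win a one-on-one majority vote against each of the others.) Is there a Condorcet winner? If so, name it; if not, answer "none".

Head-to-head results (11 council members):
Plan C–Measure 4: Measure 4 9–2.
Plan C vs Option IV: Option IV wins 8–3.
Plan C vs Plan D: Plan D wins 7–4.
Measure 4–Option IV: Measure 4 10–1.
Measure 4 vs Plan D: Plan D, 6–5.
Option IV vs Plan D: Plan D, 7–4.
Plan D wins every pairwise contest, so Plan D is the Condorcet winner.

Plan D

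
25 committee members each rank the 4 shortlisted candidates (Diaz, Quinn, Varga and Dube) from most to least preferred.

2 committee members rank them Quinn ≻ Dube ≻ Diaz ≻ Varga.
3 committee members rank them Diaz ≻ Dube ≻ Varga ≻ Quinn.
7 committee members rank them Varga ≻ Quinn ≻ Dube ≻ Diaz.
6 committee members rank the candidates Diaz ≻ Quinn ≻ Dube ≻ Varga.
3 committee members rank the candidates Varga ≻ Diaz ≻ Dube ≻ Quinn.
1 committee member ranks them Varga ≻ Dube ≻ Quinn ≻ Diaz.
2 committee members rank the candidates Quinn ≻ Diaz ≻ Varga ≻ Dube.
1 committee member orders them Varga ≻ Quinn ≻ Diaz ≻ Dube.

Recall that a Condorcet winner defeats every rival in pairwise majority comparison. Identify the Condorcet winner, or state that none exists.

Head-to-head results (25 committee members):
Diaz vs Quinn: Diaz is ranked higher on 3+6+3 = 12 ballots, Quinn on 13. Quinn wins 13–12.
Diaz vs Varga: Diaz preferred on 2+3+6+2 = 13 ballots; Diaz wins 13–12.
Diaz vs Dube: 15 to 10, Diaz.
Quinn vs Varga: Varga wins 15–10.
Quinn vs Dube: Quinn is ranked higher on 2+7+6+2+1 = 18 ballots, Dube on 7. Quinn wins 18–7.
Varga vs Dube: Varga preferred on 7+3+1+2+1 = 14 ballots; Varga wins 14–11.
Every candidate loses at least once (Diaz loses to Quinn; Quinn loses to Varga; Varga loses to Diaz; Dube loses to Diaz). The majority relation contains the cycle Diaz → Varga → Quinn → Diaz, so there is no Condorcet winner.

none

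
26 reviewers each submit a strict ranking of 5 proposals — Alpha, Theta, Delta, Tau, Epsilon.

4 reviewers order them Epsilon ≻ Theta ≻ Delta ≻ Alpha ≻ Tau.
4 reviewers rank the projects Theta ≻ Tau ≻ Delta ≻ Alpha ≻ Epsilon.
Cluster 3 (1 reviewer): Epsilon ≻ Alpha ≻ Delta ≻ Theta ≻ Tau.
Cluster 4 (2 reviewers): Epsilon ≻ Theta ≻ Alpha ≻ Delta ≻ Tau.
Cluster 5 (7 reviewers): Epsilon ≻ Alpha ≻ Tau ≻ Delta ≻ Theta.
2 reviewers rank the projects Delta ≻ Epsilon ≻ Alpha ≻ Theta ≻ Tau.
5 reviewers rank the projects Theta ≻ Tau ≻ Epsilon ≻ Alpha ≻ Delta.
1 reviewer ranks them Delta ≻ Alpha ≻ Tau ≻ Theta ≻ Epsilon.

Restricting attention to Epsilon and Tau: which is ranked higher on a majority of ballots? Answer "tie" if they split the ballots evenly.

Epsilon

Ballots ranking Epsilon above Tau: 4 + 1 + 2 + 7 + 2 = 16.
Ballots ranking Tau above Epsilon: 26 − 16 = 10.
Epsilon wins the head-to-head 16–10.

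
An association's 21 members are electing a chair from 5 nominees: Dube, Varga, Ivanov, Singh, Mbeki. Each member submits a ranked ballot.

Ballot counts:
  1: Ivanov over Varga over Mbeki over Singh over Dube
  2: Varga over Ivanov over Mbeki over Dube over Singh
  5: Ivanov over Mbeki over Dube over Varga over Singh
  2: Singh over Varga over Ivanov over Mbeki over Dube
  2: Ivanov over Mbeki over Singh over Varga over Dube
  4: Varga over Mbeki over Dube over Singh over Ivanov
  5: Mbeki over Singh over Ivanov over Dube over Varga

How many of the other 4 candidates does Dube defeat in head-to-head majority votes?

1

Dube against each rival (21 voters):
Dube vs Varga: Dube is ranked higher on 5+5 = 10 ballots, Varga on 11. Varga wins 11–10.
Dube vs Ivanov: Ivanov wins 17–4.
Dube vs Singh: Dube, 11–10.
Dube vs Mbeki: Mbeki, 21–0.
Dube beats Singh; loses to Varga, Ivanov, Mbeki — 1 pairwise win.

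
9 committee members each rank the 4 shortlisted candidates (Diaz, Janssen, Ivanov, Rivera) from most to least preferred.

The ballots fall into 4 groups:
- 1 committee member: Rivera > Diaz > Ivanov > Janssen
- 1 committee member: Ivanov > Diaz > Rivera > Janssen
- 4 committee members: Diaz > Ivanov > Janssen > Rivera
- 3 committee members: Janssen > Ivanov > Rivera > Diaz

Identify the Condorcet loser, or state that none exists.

Rivera

Head-to-head results (9 committee members):
Diaz vs Janssen: Diaz, 6–3.
Diaz vs Ivanov: Diaz preferred on 1+4 = 5 ballots; Diaz wins 5–4.
Diaz–Rivera: Diaz 5–4.
Janssen vs Ivanov: 3 to 6, Ivanov.
Janssen vs Rivera: Janssen wins 7–2.
Ivanov–Rivera: Ivanov 8–1.
Rivera is beaten in every head-to-head and is the Condorcet loser.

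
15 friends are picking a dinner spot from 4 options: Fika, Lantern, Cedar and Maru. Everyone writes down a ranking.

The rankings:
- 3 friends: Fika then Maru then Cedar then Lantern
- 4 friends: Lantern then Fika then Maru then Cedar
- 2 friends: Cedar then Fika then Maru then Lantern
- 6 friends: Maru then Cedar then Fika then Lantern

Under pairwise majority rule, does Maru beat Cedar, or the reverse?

Maru

Ballots ranking Maru above Cedar: 3 + 4 + 6 = 13.
Ballots ranking Cedar above Maru: 15 − 13 = 2.
Maru wins the head-to-head 13–2.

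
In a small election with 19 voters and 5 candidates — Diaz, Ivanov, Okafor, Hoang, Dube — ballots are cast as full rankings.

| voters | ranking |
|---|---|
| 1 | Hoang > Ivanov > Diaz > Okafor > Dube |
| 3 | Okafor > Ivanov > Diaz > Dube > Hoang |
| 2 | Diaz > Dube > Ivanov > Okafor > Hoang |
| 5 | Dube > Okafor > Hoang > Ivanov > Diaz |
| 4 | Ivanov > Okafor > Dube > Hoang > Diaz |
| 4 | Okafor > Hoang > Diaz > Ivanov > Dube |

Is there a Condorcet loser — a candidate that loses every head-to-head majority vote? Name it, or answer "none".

Head-to-head results (19 voters):
Diaz–Ivanov: Ivanov 13–6.
Diaz vs Okafor: Diaz is ranked higher on 1+2 = 3 ballots, Okafor on 16. Okafor wins 16–3.
Diaz vs Hoang: Hoang, 14–5.
Diaz vs Dube: Diaz, 10–9.
Ivanov vs Okafor: Ivanov is ranked higher on 1+2+4 = 7 ballots, Okafor on 12. Okafor wins 12–7.
Ivanov vs Hoang: 9 to 10, Hoang.
Ivanov vs Dube: Ivanov, 12–7.
Okafor–Hoang: Okafor 18–1.
Okafor–Dube: Okafor 12–7.
Hoang vs Dube: Dube, 14–5.
No candidate is winless: Diaz beats Dube; Ivanov beats Diaz; Okafor beats Diaz; Hoang beats Diaz; Dube beats Hoang. There is no Condorcet loser.

none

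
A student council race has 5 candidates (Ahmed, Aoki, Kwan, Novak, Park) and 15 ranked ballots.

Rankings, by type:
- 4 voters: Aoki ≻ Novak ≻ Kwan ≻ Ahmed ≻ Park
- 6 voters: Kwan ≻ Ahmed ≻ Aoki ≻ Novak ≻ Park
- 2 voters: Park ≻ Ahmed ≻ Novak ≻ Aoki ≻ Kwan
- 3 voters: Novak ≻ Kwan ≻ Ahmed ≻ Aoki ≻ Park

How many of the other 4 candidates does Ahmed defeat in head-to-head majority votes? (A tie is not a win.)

Ahmed against each rival (15 voters):
Ahmed vs Aoki: Ahmed preferred on 6+2+3 = 11 ballots; Ahmed wins 11–4.
Ahmed vs Kwan: Ahmed is ranked higher on 2 ballots, Kwan on 13. Kwan wins 13–2.
Ahmed vs Novak: 8 to 7, Ahmed.
Ahmed vs Park: 13 to 2, Ahmed.
Ahmed beats Aoki, Novak, Park; loses to Kwan — 3 pairwise wins.

3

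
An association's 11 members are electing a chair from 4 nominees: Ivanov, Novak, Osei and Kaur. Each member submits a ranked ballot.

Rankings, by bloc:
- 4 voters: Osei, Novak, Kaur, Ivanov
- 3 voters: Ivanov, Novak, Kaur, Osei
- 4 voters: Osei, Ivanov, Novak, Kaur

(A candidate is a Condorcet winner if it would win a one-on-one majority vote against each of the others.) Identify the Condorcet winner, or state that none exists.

Check each pair by majority over 11 ballots:
Ivanov vs Novak: Ivanov, 7–4.
Ivanov vs Osei: Osei wins 8–3.
Ivanov vs Kaur: Ivanov, 7–4.
Novak vs Osei: Osei, 8–3.
Novak–Kaur: Novak 11–0.
Osei–Kaur: Osei 8–3.
Osei defeats every rival head-to-head and is the Condorcet winner.

Osei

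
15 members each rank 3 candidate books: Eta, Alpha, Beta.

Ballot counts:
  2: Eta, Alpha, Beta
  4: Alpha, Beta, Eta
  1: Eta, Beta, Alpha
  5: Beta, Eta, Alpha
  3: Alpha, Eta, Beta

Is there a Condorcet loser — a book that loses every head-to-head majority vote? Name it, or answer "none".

Pairwise majorities:
Eta vs Alpha: 2+1+5 = 8 for Eta, 7 for Alpha — Eta by 8–7.
Eta vs Beta: Eta is ranked higher on 2+1+3 = 6 ballots, Beta on 9. Beta wins 9–6.
Alpha vs Beta: 9 to 6, Alpha.
No book is winless: Eta beats Alpha; Alpha beats Beta; Beta beats Eta. There is no Condorcet loser.

none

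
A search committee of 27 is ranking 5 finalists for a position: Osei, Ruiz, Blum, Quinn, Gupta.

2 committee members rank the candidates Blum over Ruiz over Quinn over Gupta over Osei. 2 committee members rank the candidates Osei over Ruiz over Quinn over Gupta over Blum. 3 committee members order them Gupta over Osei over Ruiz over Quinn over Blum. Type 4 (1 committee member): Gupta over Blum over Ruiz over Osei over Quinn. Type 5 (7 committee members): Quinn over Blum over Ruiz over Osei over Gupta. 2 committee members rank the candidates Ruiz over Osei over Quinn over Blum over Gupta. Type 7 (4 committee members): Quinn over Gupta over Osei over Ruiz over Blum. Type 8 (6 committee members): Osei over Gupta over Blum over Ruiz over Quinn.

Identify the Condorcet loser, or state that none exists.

none

Head-to-head results (27 committee members):
Osei vs Ruiz: Osei, 15–12.
Osei vs Blum: 2+3+2+4+6 = 17 for Osei, 10 for Blum — Osei by 17–10.
Osei vs Quinn: Osei is ranked higher on 2+3+1+2+6 = 14 ballots, Quinn on 13. Osei wins 14–13.
Osei vs Gupta: Osei wins 17–10.
Ruiz–Blum: Blum 16–11.
Ruiz–Quinn: Ruiz 16–11.
Ruiz–Gupta: Gupta 14–13.
Blum vs Quinn: Blum preferred on 2+1+6 = 9 ballots; Quinn wins 18–9.
Blum vs Gupta: Gupta, 16–11.
Quinn vs Gupta: Quinn preferred on 2+2+7+2+4 = 17 ballots; Quinn wins 17–10.
No candidate is winless: Osei beats Ruiz; Ruiz beats Quinn; Blum beats Ruiz; Quinn beats Blum; Gupta beats Ruiz. There is no Condorcet loser.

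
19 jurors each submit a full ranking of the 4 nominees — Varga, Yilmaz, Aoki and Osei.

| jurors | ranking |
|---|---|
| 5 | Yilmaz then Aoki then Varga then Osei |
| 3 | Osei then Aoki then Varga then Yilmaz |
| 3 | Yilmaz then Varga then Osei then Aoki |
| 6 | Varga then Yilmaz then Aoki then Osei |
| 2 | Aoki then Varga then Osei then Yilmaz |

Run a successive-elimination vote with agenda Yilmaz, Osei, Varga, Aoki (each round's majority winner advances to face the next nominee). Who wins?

Round 1: Yilmaz vs Osei — 14–5, Yilmaz advances.
Round 2: Yilmaz vs Varga — 8–11, Varga advances.
Round 3: Varga vs Aoki — 9–10, Aoki advances.
The agenda winner is Aoki.

Aoki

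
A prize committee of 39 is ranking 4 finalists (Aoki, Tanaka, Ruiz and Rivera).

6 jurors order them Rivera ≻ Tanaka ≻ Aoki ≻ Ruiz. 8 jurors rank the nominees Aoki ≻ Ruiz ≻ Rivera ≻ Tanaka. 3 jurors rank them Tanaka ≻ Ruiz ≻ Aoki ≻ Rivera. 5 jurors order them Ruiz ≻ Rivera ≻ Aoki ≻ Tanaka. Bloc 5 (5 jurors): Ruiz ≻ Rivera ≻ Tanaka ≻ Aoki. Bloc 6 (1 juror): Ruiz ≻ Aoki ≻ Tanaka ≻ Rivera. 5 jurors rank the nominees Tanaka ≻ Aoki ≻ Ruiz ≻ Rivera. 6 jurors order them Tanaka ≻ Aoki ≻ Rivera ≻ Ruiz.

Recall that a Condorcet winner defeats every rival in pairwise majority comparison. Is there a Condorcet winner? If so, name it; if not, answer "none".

Head-to-head results (39 jurors):
Aoki vs Tanaka: Aoki is ranked higher on 8+5+1 = 14 ballots, Tanaka on 25. Tanaka wins 25–14.
Aoki vs Ruiz: 25 to 14, Aoki.
Aoki–Rivera: Aoki 23–16.
Tanaka vs Ruiz: 20 to 19, Tanaka.
Tanaka vs Rivera: Rivera, 24–15.
Ruiz vs Rivera: Ruiz is ranked higher on 8+3+5+5+1+5 = 27 ballots, Rivera on 12. Ruiz wins 27–12.
No nominee is unbeaten: Aoki loses to Tanaka; Tanaka loses to Rivera; Ruiz loses to Aoki; Rivera loses to Aoki. In particular Aoki → Rivera → Tanaka → Aoki is a majority cycle — no Condorcet winner exists.

none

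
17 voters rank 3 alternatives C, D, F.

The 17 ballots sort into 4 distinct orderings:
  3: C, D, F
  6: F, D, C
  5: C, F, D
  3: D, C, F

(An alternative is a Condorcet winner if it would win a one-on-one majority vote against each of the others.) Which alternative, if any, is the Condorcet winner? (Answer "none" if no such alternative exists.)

none

Check each pair by majority over 17 ballots:
C–D: D 9–8.
C vs F: C, 11–6.
D–F: F 11–6.
Each alternative drops at least one matchup (C loses to D; D loses to F; F loses to C); the cycle C > F > D > C rules out a Condorcet winner.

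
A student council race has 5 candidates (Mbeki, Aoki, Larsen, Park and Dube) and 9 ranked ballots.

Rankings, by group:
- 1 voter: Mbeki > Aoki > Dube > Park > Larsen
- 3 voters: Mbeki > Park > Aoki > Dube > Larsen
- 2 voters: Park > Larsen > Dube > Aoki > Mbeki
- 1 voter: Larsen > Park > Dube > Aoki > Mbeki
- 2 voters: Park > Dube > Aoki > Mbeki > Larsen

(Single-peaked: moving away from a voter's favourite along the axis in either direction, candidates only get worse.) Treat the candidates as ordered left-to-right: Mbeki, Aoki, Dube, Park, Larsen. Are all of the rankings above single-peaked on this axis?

no

Axis positions: Mbeki=1, Aoki=2, Dube=3, Park=4, Larsen=5.
Group 1 (peak Mbeki at position 1): ranking walks positions 1-2-3-4-5, expanding outward from the peak — single-peaked.
Group 2: ranking walks positions 1-4-2-3-5; Park is ranked above Aoki even though Aoki lies between Park and the peak Mbeki on the axis — preferences dip and rise again. Not single-peaked.
Group 3 (peak Park at position 4): ranking walks positions 4-5-3-2-1, expanding outward from the peak — single-peaked.
Group 4 (peak Larsen at position 5): ranking walks positions 5-4-3-2-1, expanding outward from the peak — single-peaked.
Group 5 (peak Park at position 4): ranking walks positions 4-3-2-1-5, expanding outward from the peak — single-peaked.
Group 2 violates single-peakedness, so the profile is not single-peaked on this axis.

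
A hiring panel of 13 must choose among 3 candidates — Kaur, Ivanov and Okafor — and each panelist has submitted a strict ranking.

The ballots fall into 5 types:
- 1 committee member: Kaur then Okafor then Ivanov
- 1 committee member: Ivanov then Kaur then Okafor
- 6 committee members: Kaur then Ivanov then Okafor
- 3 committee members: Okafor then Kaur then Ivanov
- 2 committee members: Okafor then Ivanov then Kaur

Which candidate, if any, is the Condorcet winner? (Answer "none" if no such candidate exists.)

Kaur

Check each pair by majority over 13 ballots:
Kaur vs Ivanov: Kaur, 10–3.
Kaur vs Okafor: Kaur, 8–5.
Ivanov vs Okafor: 7 to 6, Ivanov.
Kaur defeats every rival head-to-head and is the Condorcet winner.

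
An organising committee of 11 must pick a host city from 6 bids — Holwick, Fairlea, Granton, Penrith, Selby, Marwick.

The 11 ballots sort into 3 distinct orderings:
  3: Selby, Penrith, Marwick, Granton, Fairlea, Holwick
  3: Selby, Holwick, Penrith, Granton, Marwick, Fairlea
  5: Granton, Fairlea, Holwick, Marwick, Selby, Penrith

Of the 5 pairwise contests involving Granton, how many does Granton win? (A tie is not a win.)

Granton against each rival (11 organisers):
Granton vs Holwick: Granton preferred on 3+5 = 8 ballots; Granton wins 8–3.
Granton–Fairlea: Granton 11–0.
Granton vs Penrith: Granton preferred on 5 ballots; Penrith wins 6–5.
Granton vs Selby: Granton is ranked higher on 5 ballots, Selby on 6. Selby wins 6–5.
Granton vs Marwick: 3+5 = 8 for Granton, 3 for Marwick — Granton by 8–3.
Granton beats Holwick, Fairlea, Marwick; loses to Penrith, Selby — 3 pairwise wins.

3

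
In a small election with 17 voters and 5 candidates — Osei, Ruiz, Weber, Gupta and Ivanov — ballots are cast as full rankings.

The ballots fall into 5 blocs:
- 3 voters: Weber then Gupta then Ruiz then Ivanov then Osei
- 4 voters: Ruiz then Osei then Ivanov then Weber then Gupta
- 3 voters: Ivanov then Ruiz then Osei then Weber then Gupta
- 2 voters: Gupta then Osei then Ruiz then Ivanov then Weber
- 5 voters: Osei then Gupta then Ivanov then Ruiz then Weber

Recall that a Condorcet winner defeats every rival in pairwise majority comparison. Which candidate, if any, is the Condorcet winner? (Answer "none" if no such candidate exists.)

none

Head-to-head results (17 voters):
Osei vs Ruiz: 7 to 10, Ruiz.
Osei vs Weber: Osei preferred on 4+3+2+5 = 14 ballots; Osei wins 14–3.
Osei vs Gupta: Osei is ranked higher on 4+3+5 = 12 ballots, Gupta on 5. Osei wins 12–5.
Osei vs Ivanov: 11 to 6, Osei.
Ruiz–Weber: Ruiz 14–3.
Ruiz vs Gupta: 7 to 10, Gupta.
Ruiz vs Ivanov: 9 to 8, Ruiz.
Weber vs Gupta: Weber preferred on 3+4+3 = 10 ballots; Weber wins 10–7.
Weber vs Ivanov: Ivanov, 14–3.
Gupta vs Ivanov: Gupta wins 10–7.
No candidate is unbeaten: Osei loses to Ruiz; Ruiz loses to Gupta; Weber loses to Osei; Gupta loses to Osei; Ivanov loses to Osei. In particular Osei beats Gupta beats Ruiz beats Osei is a majority cycle — no Condorcet winner exists.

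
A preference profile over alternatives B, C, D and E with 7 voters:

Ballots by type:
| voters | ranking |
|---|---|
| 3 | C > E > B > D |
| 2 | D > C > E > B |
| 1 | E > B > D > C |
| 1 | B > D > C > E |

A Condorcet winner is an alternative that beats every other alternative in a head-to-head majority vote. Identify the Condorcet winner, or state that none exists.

Pairwise majorities:
B vs C: C wins 5–2.
B vs D: B, 5–2.
B vs E: E wins 6–1.
C vs D: D, 4–3.
C vs E: C, 6–1.
D–E: E 4–3.
Every alternative loses at least once (B loses to C; C loses to D; D loses to B; E loses to C). The majority relation contains the cycle B beats D beats C beats B, so there is no Condorcet winner.

none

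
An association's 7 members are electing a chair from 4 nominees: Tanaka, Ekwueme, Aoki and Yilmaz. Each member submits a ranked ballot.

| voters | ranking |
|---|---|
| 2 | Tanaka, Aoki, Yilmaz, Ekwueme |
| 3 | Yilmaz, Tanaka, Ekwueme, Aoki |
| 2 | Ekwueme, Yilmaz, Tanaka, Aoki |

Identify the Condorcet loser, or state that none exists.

Head-to-head results (7 voters):
Tanaka–Ekwueme: Tanaka 5–2.
Tanaka vs Aoki: Tanaka, 7–0.
Tanaka vs Yilmaz: Tanaka preferred on 2 ballots; Yilmaz wins 5–2.
Ekwueme vs Aoki: Ekwueme is ranked higher on 3+2 = 5 ballots, Aoki on 2. Ekwueme wins 5–2.
Ekwueme vs Yilmaz: 2 to 5, Yilmaz.
Aoki–Yilmaz: Yilmaz 5–2.
Aoki loses to every other candidate — it is the Condorcet loser.

Aoki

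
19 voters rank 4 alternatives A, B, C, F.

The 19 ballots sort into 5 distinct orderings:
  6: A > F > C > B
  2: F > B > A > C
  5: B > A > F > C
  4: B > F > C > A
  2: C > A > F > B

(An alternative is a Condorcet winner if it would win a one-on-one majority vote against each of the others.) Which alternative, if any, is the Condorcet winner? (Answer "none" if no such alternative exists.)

none

Head-to-head results (19 voters):
A vs B: B wins 11–8.
A–C: A 13–6.
A–F: A 13–6.
B vs C: B, 11–8.
B vs F: F, 10–9.
C–F: F 17–2.
Every alternative loses at least once (A loses to B; B loses to F; C loses to A; F loses to A). The majority relation contains the cycle A → F → B → A, so there is no Condorcet winner.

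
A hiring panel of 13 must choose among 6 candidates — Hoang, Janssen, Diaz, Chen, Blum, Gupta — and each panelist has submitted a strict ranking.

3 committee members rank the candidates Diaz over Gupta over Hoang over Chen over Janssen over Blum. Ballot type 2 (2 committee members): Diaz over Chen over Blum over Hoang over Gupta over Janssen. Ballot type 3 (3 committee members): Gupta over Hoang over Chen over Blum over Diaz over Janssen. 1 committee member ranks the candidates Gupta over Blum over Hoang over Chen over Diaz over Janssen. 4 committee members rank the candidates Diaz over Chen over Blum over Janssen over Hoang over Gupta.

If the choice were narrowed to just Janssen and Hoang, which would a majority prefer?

Ballots ranking Janssen above Hoang: 4.
Ballots ranking Hoang above Janssen: 13 − 4 = 9.
Hoang wins the head-to-head 9–4.

Hoang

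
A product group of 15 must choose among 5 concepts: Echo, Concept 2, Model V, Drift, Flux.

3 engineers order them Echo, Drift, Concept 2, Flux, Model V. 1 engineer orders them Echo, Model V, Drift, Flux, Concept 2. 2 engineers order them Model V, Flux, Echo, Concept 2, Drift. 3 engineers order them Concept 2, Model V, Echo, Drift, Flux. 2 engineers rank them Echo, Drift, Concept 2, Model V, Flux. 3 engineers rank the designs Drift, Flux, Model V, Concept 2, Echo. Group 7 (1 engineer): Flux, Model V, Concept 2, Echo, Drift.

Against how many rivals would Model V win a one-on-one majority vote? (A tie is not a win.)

Model V against each rival (15 engineers):
Model V vs Echo: 2+3+3+1 = 9 for Model V, 6 for Echo — Model V by 9–6.
Model V–Concept 2: Concept 2 8–7.
Model V vs Drift: Drift wins 8–7.
Model V vs Flux: Model V preferred on 1+2+3+2 = 8 ballots; Model V wins 8–7.
Model V beats Echo, Flux; loses to Concept 2, Drift — 2 pairwise wins.

2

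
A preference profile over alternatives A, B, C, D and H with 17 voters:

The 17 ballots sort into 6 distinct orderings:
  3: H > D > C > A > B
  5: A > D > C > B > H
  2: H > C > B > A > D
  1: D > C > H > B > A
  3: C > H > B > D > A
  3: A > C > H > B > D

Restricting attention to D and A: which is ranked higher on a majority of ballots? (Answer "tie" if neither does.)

Ballots ranking D above A: 3 + 1 + 3 = 7.
Ballots ranking A above D: 17 − 7 = 10.
A wins the head-to-head 10–7.

A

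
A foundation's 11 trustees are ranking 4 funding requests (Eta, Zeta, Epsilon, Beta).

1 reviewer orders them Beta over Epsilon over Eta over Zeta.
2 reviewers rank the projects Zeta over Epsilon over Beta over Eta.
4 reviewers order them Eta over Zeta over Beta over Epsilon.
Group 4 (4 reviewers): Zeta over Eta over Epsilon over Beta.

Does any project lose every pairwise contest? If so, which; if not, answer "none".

Beta

Pairwise majorities:
Eta vs Zeta: Zeta, 6–5.
Eta vs Epsilon: 4+4 = 8 for Eta, 3 for Epsilon — Eta by 8–3.
Eta vs Beta: 4+4 = 8 for Eta, 3 for Beta — Eta by 8–3.
Zeta vs Epsilon: Zeta, 10–1.
Zeta vs Beta: 2+4+4 = 10 for Zeta, 1 for Beta — Zeta by 10–1.
Epsilon–Beta: Epsilon 6–5.
Only Beta has no wins; Beta is the Condorcet loser.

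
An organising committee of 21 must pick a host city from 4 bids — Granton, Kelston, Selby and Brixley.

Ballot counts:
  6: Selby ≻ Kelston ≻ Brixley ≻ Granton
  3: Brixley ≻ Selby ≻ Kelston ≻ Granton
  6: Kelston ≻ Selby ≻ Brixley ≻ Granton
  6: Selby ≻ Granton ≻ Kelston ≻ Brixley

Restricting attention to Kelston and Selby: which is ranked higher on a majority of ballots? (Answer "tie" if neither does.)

Selby

Ballots ranking Kelston above Selby: 6.
Ballots ranking Selby above Kelston: 21 − 6 = 15.
Selby wins the head-to-head 15–6.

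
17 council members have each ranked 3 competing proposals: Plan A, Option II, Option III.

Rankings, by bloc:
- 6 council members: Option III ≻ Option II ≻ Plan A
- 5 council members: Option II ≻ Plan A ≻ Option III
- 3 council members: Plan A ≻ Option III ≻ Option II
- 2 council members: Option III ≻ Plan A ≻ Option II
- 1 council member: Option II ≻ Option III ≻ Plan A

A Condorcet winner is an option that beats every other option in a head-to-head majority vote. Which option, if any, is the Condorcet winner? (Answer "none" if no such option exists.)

Option III

Head-to-head results (17 council members):
Plan A vs Option II: 3+2 = 5 for Plan A, 12 for Option II — Option II by 12–5.
Plan A–Option III: Option III 9–8.
Option II vs Option III: Option III, 11–6.
Option III defeats every rival head-to-head and is the Condorcet winner.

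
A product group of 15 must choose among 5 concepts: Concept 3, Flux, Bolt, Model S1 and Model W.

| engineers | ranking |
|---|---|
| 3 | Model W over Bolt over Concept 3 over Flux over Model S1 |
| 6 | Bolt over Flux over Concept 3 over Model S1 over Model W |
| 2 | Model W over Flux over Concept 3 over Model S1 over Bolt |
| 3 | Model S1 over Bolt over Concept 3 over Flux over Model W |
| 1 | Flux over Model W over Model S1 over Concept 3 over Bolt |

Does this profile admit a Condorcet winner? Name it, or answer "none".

Check each pair by majority over 15 ballots:
Concept 3 vs Flux: Concept 3 is ranked higher on 3+3 = 6 ballots, Flux on 9. Flux wins 9–6.
Concept 3 vs Bolt: Concept 3 is ranked higher on 2+1 = 3 ballots, Bolt on 12. Bolt wins 12–3.
Concept 3 vs Model S1: 11 to 4, Concept 3.
Concept 3 vs Model W: 6+3 = 9 for Concept 3, 6 for Model W — Concept 3 by 9–6.
Flux vs Bolt: 3 to 12, Bolt.
Flux vs Model S1: Flux is ranked higher on 3+6+2+1 = 12 ballots, Model S1 on 3. Flux wins 12–3.
Flux vs Model W: Flux is ranked higher on 6+3+1 = 10 ballots, Model W on 5. Flux wins 10–5.
Bolt vs Model S1: 9 to 6, Bolt.
Bolt vs Model W: Bolt preferred on 6+3 = 9 ballots; Bolt wins 9–6.
Model S1 vs Model W: 6+3 = 9 for Model S1, 6 for Model W — Model S1 by 9–6.
Bolt wins every pairwise contest, so Bolt is the Condorcet winner.

Bolt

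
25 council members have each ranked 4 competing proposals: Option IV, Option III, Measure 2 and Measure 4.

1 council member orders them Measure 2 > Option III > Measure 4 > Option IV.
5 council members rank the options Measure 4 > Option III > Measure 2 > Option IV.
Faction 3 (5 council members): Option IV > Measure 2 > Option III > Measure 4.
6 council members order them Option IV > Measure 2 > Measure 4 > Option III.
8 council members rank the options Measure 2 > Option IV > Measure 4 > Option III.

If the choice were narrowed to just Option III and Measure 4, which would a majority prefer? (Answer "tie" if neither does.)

Measure 4

Ballots ranking Option III above Measure 4: 1 + 5 = 6.
Ballots ranking Measure 4 above Option III: 25 − 6 = 19.
Measure 4 wins the head-to-head 19–6.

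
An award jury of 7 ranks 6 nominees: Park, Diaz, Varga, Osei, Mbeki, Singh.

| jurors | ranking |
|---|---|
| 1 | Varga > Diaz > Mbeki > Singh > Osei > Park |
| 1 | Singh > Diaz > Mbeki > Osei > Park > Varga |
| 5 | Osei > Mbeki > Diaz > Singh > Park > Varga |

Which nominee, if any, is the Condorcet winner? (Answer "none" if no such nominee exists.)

Osei

Check each pair by majority over 7 ballots:
Park vs Diaz: 0 to 7, Diaz.
Park vs Varga: 6 to 1, Park.
Park vs Osei: 0 to 7, Osei.
Park vs Mbeki: Park preferred on 0 ballots; Mbeki wins 7–0.
Park vs Singh: 0 to 7, Singh.
Diaz vs Varga: Diaz is ranked higher on 1+5 = 6 ballots, Varga on 1. Diaz wins 6–1.
Diaz vs Osei: Diaz preferred on 1+1 = 2 ballots; Osei wins 5–2.
Diaz vs Mbeki: Diaz is ranked higher on 1+1 = 2 ballots, Mbeki on 5. Mbeki wins 5–2.
Diaz vs Singh: Diaz preferred on 1+5 = 6 ballots; Diaz wins 6–1.
Varga vs Osei: 1 to 6, Osei.
Varga vs Mbeki: 1 for Varga, 6 for Mbeki — Mbeki by 6–1.
Varga vs Singh: 1 to 6, Singh.
Osei vs Mbeki: 5 for Osei, 2 for Mbeki — Osei by 5–2.
Osei vs Singh: Osei preferred on 5 ballots; Osei wins 5–2.
Mbeki vs Singh: 6 to 1, Mbeki.
Osei beats each of Park, Diaz, Varga, Mbeki, Singh — Osei is the Condorcet winner.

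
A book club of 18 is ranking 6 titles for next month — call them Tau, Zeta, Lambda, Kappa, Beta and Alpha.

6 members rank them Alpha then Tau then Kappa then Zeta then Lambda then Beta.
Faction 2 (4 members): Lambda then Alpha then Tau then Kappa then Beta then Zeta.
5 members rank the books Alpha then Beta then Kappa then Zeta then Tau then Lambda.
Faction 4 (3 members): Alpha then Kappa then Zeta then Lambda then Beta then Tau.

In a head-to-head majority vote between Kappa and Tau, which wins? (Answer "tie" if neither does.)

Ballots ranking Kappa above Tau: 5 + 3 = 8.
Ballots ranking Tau above Kappa: 18 − 8 = 10.
Tau wins the head-to-head 10–8.

Tau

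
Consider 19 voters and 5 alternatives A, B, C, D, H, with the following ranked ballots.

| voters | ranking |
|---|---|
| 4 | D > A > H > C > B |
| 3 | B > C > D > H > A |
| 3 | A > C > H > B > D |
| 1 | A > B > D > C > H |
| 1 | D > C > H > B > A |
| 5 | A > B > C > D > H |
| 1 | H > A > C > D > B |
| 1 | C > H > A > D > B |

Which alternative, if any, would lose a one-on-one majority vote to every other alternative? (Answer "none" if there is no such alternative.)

Head-to-head results (19 voters):
A vs B: A, 15–4.
A vs C: A is ranked higher on 4+3+1+5+1 = 14 ballots, C on 5. A wins 14–5.
A vs D: A, 11–8.
A vs H: A is ranked higher on 4+3+1+5 = 13 ballots, H on 6. A wins 13–6.
B vs C: B preferred on 3+1+5 = 9 ballots; C wins 10–9.
B–D: B 12–7.
B vs H: 9 to 10, H.
C vs D: C, 13–6.
C vs H: C preferred on 3+3+1+1+5+1 = 14 ballots; C wins 14–5.
D vs H: 14 to 5, D.
No alternative is winless: A beats B; B beats D; C beats B; D beats H; H beats B. There is no Condorcet loser.

none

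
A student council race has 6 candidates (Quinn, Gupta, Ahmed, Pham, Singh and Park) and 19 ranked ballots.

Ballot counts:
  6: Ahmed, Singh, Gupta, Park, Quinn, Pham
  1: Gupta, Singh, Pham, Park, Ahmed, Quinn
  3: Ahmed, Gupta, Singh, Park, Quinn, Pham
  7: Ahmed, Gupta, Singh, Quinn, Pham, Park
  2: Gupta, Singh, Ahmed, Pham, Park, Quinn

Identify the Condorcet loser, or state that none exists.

Pairwise majorities:
Quinn vs Gupta: Gupta, 19–0.
Quinn vs Ahmed: Ahmed, 19–0.
Quinn vs Pham: Quinn preferred on 6+3+7 = 16 ballots; Quinn wins 16–3.
Quinn vs Singh: Quinn preferred on 0 ballots; Singh wins 19–0.
Quinn vs Park: Quinn is ranked higher on 7 ballots, Park on 12. Park wins 12–7.
Gupta vs Ahmed: 3 to 16, Ahmed.
Gupta vs Pham: Gupta, 19–0.
Gupta vs Singh: 1+3+7+2 = 13 for Gupta, 6 for Singh — Gupta by 13–6.
Gupta vs Park: Gupta is ranked higher on 6+1+3+7+2 = 19 ballots, Park on 0. Gupta wins 19–0.
Ahmed vs Pham: Ahmed, 18–1.
Ahmed vs Singh: Ahmed wins 16–3.
Ahmed vs Park: Ahmed wins 18–1.
Pham vs Singh: Singh wins 19–0.
Pham vs Park: Pham preferred on 1+7+2 = 10 ballots; Pham wins 10–9.
Singh–Park: Singh 19–0.
Every candidate wins at least one matchup (Quinn beats Pham; Gupta beats Quinn; Ahmed beats Quinn; Pham beats Park; Singh beats Quinn; Park beats Quinn), so there is no Condorcet loser.

none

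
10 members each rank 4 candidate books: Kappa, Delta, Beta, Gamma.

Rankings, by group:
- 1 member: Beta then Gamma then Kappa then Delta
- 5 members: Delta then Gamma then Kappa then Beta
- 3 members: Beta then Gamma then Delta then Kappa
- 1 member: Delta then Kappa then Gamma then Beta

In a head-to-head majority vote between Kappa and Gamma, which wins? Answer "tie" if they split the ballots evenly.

Gamma

Ballots ranking Kappa above Gamma: 1.
Ballots ranking Gamma above Kappa: 10 − 1 = 9.
Gamma wins the head-to-head 9–1.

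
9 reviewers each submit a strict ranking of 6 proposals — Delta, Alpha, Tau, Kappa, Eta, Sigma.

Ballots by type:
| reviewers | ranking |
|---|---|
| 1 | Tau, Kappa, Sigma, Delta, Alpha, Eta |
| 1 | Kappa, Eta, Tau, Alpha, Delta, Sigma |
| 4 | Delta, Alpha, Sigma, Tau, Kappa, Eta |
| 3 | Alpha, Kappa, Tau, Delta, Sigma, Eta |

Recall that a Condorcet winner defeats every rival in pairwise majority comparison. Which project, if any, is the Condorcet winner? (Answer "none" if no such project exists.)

Head-to-head results (9 reviewers):
Delta–Alpha: Delta 5–4.
Delta vs Tau: 4 for Delta, 5 for Tau — Tau by 5–4.
Delta vs Kappa: 4 to 5, Kappa.
Delta vs Eta: Delta wins 8–1.
Delta–Sigma: Delta 8–1.
Alpha vs Tau: Alpha is ranked higher on 4+3 = 7 ballots, Tau on 2. Alpha wins 7–2.
Alpha vs Kappa: Alpha, 7–2.
Alpha vs Eta: 1+4+3 = 8 for Alpha, 1 for Eta — Alpha by 8–1.
Alpha vs Sigma: 8 to 1, Alpha.
Tau vs Kappa: 1+4 = 5 for Tau, 4 for Kappa — Tau by 5–4.
Tau vs Eta: Tau preferred on 1+4+3 = 8 ballots; Tau wins 8–1.
Tau vs Sigma: Tau is ranked higher on 1+1+3 = 5 ballots, Sigma on 4. Tau wins 5–4.
Kappa–Eta: Kappa 9–0.
Kappa vs Sigma: Kappa is ranked higher on 1+1+3 = 5 ballots, Sigma on 4. Kappa wins 5–4.
Eta–Sigma: Sigma 8–1.
Every project loses at least once (Delta loses to Tau; Alpha loses to Delta; Tau loses to Alpha; Kappa loses to Alpha; Eta loses to Delta; Sigma loses to Delta). The majority relation contains the cycle Delta beats Alpha beats Tau beats Delta, so there is no Condorcet winner.

none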